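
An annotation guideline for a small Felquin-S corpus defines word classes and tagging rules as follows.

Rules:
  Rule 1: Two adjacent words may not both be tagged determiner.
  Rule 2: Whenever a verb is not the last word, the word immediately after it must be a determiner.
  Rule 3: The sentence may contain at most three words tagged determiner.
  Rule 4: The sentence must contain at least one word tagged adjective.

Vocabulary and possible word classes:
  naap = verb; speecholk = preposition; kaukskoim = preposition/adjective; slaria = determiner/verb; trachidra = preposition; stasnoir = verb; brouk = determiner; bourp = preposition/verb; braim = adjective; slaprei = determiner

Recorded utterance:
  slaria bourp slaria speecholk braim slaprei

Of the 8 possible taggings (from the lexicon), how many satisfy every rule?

2

Candidates per position — 1:slaria {determiner,verb}; 2:bourp {preposition,verb}; 3:slaria {determiner,verb}; 4:speecholk {preposition}; 5:braim {adjective}; 6:slaprei {determiner}.
There are 8 candidate sequences in total.
The sequences that satisfy every rule: determiner preposition determiner preposition adjective determiner; determiner verb determiner preposition adjective determiner.
Count = 2.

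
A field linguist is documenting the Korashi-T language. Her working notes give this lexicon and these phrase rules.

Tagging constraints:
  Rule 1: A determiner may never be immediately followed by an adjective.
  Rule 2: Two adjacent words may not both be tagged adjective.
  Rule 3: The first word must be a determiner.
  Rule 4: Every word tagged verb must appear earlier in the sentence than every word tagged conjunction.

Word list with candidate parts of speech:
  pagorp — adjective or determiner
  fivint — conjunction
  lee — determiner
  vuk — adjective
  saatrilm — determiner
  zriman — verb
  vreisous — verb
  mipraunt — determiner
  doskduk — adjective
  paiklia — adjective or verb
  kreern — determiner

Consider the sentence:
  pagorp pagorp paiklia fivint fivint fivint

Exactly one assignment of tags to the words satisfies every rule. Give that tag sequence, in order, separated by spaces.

determiner determiner verb conjunction conjunction conjunction

Candidates per position — 1:pagorp {adjective,determiner}; 2:pagorp {adjective,determiner}; 3:paiklia {adjective,verb}; 4:fivint {conjunction}; 5:fivint {conjunction}; 6:fivint {conjunction}.
Position 1: tagging it adjective would leave rule 3 unsatisfiable, so it must be determiner.
Position 2: tagging it adjective would leave rule 1 unsatisfiable, so it must be determiner.
Position 3: tagging it adjective would leave rule 1 unsatisfiable, so it must be verb.
That leaves exactly one tagging: determiner determiner verb conjunction conjunction conjunction.
Verifying each rule — rule 1 ✓; rule 2 ✓; rule 3 ✓; rule 4 ✓.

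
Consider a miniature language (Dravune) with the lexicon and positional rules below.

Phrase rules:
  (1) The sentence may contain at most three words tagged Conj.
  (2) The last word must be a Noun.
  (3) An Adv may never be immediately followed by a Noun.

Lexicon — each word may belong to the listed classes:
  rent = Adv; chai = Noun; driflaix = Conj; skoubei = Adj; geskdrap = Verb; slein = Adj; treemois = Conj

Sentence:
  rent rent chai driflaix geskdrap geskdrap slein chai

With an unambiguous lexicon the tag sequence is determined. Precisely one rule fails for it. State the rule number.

Fixed tagging: Adv Adv Noun Conj Verb Verb Adj Noun.
Checking each rule: R1 ✓, R2 ✓, R3 ✗.
Only rule 3 fails.

3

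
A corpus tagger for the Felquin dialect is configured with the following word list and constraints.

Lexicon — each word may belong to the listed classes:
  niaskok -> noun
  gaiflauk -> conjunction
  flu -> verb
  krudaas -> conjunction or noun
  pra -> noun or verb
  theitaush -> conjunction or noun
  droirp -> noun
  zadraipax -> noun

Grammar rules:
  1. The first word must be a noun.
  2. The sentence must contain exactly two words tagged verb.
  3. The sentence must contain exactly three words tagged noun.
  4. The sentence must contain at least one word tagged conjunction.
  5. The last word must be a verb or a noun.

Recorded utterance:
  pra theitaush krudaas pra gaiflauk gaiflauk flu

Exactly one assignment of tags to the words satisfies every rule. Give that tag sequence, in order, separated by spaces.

noun noun noun verb conjunction conjunction verb

Candidates per position — 1:pra {noun,verb}; 2:theitaush {conjunction,noun}; 3:krudaas {conjunction,noun}; 4:pra {noun,verb}; 5:gaiflauk {conjunction}; 6:gaiflauk {conjunction}; 7:flu {verb}.
Position 1: tagging it verb would leave rule 1 unsatisfiable, so it must be noun.
Position 4: tagging it noun would leave rule 2 unsatisfiable, so it must be verb.
Position 2: tagging it conjunction would leave rule 3 unsatisfiable, so it must be noun.
Position 3: tagging it conjunction would leave rule 3 unsatisfiable, so it must be noun.
So the tagging must be: noun noun noun verb conjunction conjunction verb.
Rule-by-rule: rule 1 holds; rule 2 holds; rule 3 holds; rule 4 holds; rule 5 holds.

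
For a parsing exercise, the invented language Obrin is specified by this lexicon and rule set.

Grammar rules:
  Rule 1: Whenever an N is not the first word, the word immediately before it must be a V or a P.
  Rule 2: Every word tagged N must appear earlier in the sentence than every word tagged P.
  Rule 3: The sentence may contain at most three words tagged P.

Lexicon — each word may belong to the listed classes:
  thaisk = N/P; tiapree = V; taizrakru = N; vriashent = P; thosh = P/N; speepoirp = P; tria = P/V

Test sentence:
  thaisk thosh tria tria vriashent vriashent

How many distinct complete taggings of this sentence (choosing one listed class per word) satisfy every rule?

Candidates per position — 1:thaisk {N,P}; 2:thosh {P,N}; 3:tria {P,V}; 4:tria {P,V}; 5:vriashent {P}; 6:vriashent {P}.
There are 16 candidate sequences in total.
The sequences that satisfy every rule: N P V V P P.
Count = 1.

1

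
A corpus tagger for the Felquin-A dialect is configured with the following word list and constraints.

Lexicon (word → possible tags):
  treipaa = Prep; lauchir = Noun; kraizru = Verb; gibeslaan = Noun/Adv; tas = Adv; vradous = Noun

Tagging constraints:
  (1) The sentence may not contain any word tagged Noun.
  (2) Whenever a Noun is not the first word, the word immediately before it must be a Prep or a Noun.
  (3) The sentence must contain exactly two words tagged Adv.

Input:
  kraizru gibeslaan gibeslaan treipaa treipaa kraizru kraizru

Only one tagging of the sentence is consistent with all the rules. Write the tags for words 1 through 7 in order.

Candidates per position — 1:kraizru {Verb}; 2:gibeslaan {Noun,Adv}; 3:gibeslaan {Noun,Adv}; 4:treipaa {Prep}; 5:treipaa {Prep}; 6:kraizru {Verb}; 7:kraizru {Verb}.
Position 2: Noun is ruled out by rule 1; that leaves Adv.
Position 3: Noun is ruled out by rule 1; that leaves Adv.
That leaves exactly one tagging: Verb Adv Adv Prep Prep Verb Verb.
Checking: rule 1 holds; rule 2 holds; rule 3 holds.

Verb Adv Adv Prep Prep Verb Verb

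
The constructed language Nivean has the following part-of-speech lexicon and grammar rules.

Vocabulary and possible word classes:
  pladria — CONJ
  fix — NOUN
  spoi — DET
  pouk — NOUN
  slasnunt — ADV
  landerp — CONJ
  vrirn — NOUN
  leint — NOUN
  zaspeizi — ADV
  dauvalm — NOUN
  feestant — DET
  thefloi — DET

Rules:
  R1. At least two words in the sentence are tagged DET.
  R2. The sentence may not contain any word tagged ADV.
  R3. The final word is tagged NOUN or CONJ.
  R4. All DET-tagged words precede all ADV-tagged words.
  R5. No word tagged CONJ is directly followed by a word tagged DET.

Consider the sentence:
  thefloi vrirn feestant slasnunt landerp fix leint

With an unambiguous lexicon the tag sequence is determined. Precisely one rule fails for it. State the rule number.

Fixed tagging: DET NOUN DET ADV CONJ NOUN NOUN.
Rule check: R1 holds, R2 violated, R3 holds, R4 holds, R5 holds.
Only rule 2 fails.

2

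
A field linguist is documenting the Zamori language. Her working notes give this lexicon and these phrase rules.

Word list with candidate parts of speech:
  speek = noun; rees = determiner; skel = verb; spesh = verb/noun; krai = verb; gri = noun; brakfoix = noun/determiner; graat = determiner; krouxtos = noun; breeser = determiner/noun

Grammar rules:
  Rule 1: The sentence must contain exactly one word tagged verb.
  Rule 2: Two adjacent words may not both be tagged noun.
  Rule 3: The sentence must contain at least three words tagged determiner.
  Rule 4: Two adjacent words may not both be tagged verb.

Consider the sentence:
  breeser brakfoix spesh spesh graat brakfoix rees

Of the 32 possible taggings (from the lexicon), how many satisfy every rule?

Candidates per position — 1:breeser {determiner,noun}; 2:brakfoix {noun,determiner}; 3:spesh {verb,noun}; 4:spesh {verb,noun}; 5:graat {determiner}; 6:brakfoix {noun,determiner}; 7:rees {determiner}.
There are 32 candidate sequences in total.
Checking each against the rules leaves 10 sequences.
Count = 10.

10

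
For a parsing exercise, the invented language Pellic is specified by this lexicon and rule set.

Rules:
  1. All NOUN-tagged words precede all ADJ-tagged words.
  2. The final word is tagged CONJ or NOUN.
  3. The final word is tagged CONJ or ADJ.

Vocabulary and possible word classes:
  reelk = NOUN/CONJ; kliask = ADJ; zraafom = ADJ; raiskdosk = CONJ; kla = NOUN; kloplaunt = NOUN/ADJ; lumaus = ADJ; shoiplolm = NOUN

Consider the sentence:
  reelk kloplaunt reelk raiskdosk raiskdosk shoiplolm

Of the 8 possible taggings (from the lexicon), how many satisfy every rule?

0

Candidates per position — 1:reelk {NOUN,CONJ}; 2:kloplaunt {NOUN,ADJ}; 3:reelk {NOUN,CONJ}; 4:raiskdosk {CONJ}; 5:raiskdosk {CONJ}; 6:shoiplolm {NOUN}.
There are 8 candidate sequences in total.
Rule 3 cannot be satisfied by any choice of tags from the lexicon.
So there is no consistent tagging.
Count = 0.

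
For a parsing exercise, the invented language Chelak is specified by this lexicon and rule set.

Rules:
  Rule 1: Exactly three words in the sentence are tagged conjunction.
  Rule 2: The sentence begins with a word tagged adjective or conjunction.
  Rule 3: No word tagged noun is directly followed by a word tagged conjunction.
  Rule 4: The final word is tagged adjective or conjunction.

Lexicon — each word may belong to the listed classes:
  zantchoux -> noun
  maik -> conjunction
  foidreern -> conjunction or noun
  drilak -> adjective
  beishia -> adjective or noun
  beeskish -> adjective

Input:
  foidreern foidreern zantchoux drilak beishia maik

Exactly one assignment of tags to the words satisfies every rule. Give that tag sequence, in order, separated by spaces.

conjunction conjunction noun adjective adjective conjunction

Candidates per position — 1:foidreern {conjunction,noun}; 2:foidreern {conjunction,noun}; 3:zantchoux {noun}; 4:drilak {adjective}; 5:beishia {adjective,noun}; 6:maik {conjunction}.
Position 1: tagging it noun would leave rule 1 unsatisfiable, so it must be conjunction.
Position 2: tagging it noun would leave rule 1 unsatisfiable, so it must be conjunction.
Position 5: tagging it noun would leave rule 3 unsatisfiable, so it must be adjective.
The only consistent sequence is: conjunction conjunction noun adjective adjective conjunction.
Rule-by-rule: rule 1 ok; rule 2 ok; rule 3 ok; rule 4 ok.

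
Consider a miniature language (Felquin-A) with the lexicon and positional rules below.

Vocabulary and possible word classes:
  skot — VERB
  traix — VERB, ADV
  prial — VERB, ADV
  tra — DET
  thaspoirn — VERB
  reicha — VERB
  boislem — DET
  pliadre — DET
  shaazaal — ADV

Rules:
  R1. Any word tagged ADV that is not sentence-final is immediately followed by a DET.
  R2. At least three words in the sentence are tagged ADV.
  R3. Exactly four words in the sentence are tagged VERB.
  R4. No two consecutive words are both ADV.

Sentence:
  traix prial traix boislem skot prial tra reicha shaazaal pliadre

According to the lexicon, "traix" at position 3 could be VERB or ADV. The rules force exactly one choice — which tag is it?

ADV

Candidates per position — 1:traix {VERB,ADV}; 2:prial {VERB,ADV}; 3:traix {VERB,ADV}; 4:boislem {DET}; 5:skot {VERB}; 6:prial {VERB,ADV}; 7:tra {DET}; 8:reicha {VERB}; 9:shaazaal {ADV}; 10:pliadre {DET}.
Position 1: tagging it ADV would leave rule 1 unsatisfiable, so it must be VERB.
Position 2: tagging it ADV would leave rule 1 unsatisfiable, so it must be VERB.
Position 3: tagging it VERB would leave rule 2 unsatisfiable, so it must be ADV.
Position 6: tagging it VERB would leave rule 2 unsatisfiable, so it must be ADV.
The only consistent sequence is: VERB VERB ADV DET VERB ADV DET VERB ADV DET.
Rule-by-rule: rule 1 ✓; rule 2 ✓; rule 3 ✓; rule 4 ✓.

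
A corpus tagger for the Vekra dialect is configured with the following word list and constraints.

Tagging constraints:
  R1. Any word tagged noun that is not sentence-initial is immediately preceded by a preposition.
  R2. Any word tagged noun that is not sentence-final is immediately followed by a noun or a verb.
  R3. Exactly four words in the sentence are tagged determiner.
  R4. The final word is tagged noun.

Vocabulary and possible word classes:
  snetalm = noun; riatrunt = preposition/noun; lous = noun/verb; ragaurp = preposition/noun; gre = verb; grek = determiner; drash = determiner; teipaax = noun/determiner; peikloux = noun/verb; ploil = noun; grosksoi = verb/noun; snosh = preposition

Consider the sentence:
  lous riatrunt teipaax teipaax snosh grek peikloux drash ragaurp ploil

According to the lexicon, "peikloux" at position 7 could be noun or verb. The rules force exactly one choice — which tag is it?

Candidates per position — 1:lous {noun,verb}; 2:riatrunt {preposition,noun}; 3:teipaax {noun,determiner}; 4:teipaax {noun,determiner}; 5:snosh {preposition}; 6:grek {determiner}; 7:peikloux {noun,verb}; 8:drash {determiner}; 9:ragaurp {preposition,noun}; 10:ploil {noun}.
Word 1 cannot be noun — rule 2 would then fail for every completion. It is verb.
Word 2 cannot be noun — rule 1 would then fail for every completion. It is preposition.
Word 3 cannot be noun — rule 2 would then fail for every completion. It is determiner.
Word 4 cannot be noun — rule 1 would then fail for every completion. It is determiner.
Word 7 cannot be noun — rule 1 would then fail for every completion. It is verb.
Word 9 cannot be noun — rule 1 would then fail for every completion. It is preposition.
The only consistent sequence is: verb preposition determiner determiner preposition determiner verb determiner preposition noun.
Rule-by-rule: rule 1 ✓; rule 2 ✓; rule 3 ✓; rule 4 ✓.

verb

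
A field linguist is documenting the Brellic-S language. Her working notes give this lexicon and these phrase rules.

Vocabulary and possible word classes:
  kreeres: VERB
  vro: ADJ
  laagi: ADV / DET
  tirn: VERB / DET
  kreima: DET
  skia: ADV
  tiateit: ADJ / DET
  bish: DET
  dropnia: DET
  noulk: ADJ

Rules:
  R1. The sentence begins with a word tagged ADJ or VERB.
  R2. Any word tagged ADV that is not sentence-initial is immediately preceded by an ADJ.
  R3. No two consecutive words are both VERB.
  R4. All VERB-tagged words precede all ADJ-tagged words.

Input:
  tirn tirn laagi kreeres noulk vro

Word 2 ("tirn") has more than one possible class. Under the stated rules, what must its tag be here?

Candidates per position — 1:tirn {VERB,DET}; 2:tirn {VERB,DET}; 3:laagi {ADV,DET}; 4:kreeres {VERB}; 5:noulk {ADJ}; 6:vro {ADJ}.
If word 1 were DET, no tagging could satisfy rule 1; so word 1 is VERB.
If word 2 were VERB, no tagging could satisfy rule 3; so word 2 is DET.
If word 3 were ADV, no tagging could satisfy rule 2; so word 3 is DET.
That leaves exactly one tagging: VERB DET DET VERB ADJ ADJ.
Check: rule 1 holds; rule 2 holds; rule 3 holds; rule 4 holds.

DET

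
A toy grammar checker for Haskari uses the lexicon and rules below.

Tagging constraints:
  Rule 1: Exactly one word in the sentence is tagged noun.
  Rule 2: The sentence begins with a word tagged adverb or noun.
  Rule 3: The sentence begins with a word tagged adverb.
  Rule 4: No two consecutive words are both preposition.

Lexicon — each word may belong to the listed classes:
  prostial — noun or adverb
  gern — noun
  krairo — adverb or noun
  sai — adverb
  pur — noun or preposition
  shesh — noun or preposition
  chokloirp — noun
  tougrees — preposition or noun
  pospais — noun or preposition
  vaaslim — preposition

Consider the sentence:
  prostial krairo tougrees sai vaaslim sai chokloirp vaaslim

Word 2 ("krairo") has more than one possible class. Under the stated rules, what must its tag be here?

adverb

Candidates per position — 1:prostial {noun,adverb}; 2:krairo {adverb,noun}; 3:tougrees {preposition,noun}; 4:sai {adverb}; 5:vaaslim {preposition}; 6:sai {adverb}; 7:chokloirp {noun}; 8:vaaslim {preposition}.
At position 1, choosing noun makes rule 1 impossible to satisfy; hence adverb.
At position 2, choosing noun makes rule 1 impossible to satisfy; hence adverb.
At position 3, choosing noun makes rule 1 impossible to satisfy; hence preposition.
That leaves exactly one tagging: adverb adverb preposition adverb preposition adverb noun preposition.
Rule-by-rule: rule 1 ok; rule 2 ok; rule 3 ok; rule 4 ok.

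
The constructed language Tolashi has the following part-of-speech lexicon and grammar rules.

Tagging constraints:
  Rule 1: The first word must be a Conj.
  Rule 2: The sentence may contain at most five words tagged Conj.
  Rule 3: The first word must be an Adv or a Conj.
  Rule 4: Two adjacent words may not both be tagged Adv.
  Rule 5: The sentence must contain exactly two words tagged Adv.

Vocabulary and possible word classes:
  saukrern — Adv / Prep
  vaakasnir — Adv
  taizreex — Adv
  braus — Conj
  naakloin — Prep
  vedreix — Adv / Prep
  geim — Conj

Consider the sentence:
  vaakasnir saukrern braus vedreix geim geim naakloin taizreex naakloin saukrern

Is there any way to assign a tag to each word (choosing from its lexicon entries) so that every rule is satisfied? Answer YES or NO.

Candidates per position — 1:vaakasnir {Adv}; 2:saukrern {Adv,Prep}; 3:braus {Conj}; 4:vedreix {Adv,Prep}; 5:geim {Conj}; 6:geim {Conj}; 7:naakloin {Prep}; 8:taizreex {Adv}; 9:naakloin {Prep}; 10:saukrern {Adv,Prep}.
Rule 1 cannot be satisfied by any choice of tags from the lexicon.
So there is no consistent tagging.

NO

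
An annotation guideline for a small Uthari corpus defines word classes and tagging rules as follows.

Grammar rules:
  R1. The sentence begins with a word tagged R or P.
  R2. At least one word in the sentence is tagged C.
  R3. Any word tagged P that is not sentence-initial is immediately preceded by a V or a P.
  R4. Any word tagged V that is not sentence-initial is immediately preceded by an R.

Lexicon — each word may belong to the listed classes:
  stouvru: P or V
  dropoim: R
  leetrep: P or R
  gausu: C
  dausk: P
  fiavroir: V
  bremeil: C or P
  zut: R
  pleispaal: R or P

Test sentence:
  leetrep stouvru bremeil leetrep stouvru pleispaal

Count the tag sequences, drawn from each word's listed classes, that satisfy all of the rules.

Candidates per position — 1:leetrep {P,R}; 2:stouvru {P,V}; 3:bremeil {C,P}; 4:leetrep {P,R}; 5:stouvru {P,V}; 6:pleispaal {R,P}.
There are 64 candidate sequences in total.
The sequences that satisfy every rule: P P C R V R; P P C R V P; R V C R V R; R V C R V P.
Count = 4.

4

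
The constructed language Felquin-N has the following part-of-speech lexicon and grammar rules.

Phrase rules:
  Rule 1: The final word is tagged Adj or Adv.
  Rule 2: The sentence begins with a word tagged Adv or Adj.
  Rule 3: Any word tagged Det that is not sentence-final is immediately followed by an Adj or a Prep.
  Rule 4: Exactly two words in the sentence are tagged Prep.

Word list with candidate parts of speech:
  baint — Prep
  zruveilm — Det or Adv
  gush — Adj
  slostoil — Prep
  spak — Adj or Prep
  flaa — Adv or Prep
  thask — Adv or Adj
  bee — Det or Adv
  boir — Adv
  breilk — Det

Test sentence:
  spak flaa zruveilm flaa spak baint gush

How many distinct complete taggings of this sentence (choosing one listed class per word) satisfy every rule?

Candidates per position — 1:spak {Adj,Prep}; 2:flaa {Adv,Prep}; 3:zruveilm {Det,Adv}; 4:flaa {Adv,Prep}; 5:spak {Adj,Prep}; 6:baint {Prep}; 7:gush {Adj}.
There are 32 candidate sequences in total.
The sequences that satisfy every rule: Adj Adv Det Prep Adj Prep Adj; Adj Adv Adv Adv Prep Prep Adj; Adj Adv Adv Prep Adj Prep Adj; Adj Prep Adv Adv Adj Prep Adj.
Count = 4.

4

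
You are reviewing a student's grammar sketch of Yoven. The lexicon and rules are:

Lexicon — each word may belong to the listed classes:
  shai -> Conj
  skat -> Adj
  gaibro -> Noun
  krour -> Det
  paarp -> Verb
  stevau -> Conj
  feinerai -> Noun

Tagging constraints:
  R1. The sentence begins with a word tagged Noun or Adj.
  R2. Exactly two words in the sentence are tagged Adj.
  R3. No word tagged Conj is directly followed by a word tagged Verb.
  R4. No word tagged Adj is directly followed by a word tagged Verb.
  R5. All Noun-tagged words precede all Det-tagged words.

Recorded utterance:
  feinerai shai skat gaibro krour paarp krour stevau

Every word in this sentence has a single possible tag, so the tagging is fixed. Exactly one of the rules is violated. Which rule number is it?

Fixed tagging: Noun Conj Adj Noun Det Verb Det Conj.
Checking each rule: R1 ok, R2 fails, R3 ok, R4 ok, R5 ok.
Only rule 2 fails.

2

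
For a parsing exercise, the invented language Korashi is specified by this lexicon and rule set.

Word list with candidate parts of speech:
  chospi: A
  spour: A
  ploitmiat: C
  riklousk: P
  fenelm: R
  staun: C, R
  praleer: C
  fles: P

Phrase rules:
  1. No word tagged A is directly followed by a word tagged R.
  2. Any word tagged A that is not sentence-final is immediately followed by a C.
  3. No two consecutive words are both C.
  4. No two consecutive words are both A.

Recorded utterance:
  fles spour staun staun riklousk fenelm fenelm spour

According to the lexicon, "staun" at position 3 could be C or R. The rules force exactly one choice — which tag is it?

C

Candidates per position — 1:fles {P}; 2:spour {A}; 3:staun {C,R}; 4:staun {C,R}; 5:riklousk {P}; 6:fenelm {R}; 7:fenelm {R}; 8:spour {A}.
Word 3 cannot be R — rule 1 would then fail for every completion. It is C.
Word 4 cannot be C — rule 3 would then fail for every completion. It is R.
That leaves exactly one tagging: P A C R P R R A.
Rule-by-rule: rule 1 ok; rule 2 ok; rule 3 ok; rule 4 ok.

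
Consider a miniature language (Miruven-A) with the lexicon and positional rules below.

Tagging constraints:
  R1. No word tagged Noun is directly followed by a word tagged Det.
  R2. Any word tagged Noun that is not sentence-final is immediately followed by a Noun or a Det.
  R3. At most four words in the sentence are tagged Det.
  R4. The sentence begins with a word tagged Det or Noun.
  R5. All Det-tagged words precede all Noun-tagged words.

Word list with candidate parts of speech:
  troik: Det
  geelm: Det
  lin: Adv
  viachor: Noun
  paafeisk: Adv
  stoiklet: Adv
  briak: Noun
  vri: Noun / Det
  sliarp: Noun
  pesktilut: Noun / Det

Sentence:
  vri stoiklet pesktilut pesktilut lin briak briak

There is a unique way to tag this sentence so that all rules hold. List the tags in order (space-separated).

Det Adv Det Det Adv Noun Noun

Candidates per position — 1:vri {Noun,Det}; 2:stoiklet {Adv}; 3:pesktilut {Noun,Det}; 4:pesktilut {Noun,Det}; 5:lin {Adv}; 6:briak {Noun}; 7:briak {Noun}.
Position 1: Noun is ruled out by rule 2; that leaves Det.
Position 4: Noun is ruled out by rule 2; that leaves Det.
Position 3: Noun is ruled out by rule 1; that leaves Det.
The unique satisfying tagging is: Det Adv Det Det Adv Noun Noun.
Rule-by-rule: rule 1 holds; rule 2 holds; rule 3 holds; rule 4 holds; rule 5 holds.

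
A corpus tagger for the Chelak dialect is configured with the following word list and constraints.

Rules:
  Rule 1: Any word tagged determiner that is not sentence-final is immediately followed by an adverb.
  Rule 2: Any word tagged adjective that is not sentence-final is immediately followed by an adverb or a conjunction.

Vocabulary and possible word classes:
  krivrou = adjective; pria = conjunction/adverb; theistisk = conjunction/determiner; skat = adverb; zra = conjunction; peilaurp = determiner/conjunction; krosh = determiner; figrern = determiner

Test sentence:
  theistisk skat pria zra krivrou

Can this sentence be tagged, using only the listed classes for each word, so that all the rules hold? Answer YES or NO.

YES

Candidates per position — 1:theistisk {conjunction,determiner}; 2:skat {adverb}; 3:pria {conjunction,adverb}; 4:zra {conjunction}; 5:krivrou {adjective}.
One satisfying assignment: determiner adverb conjunction conjunction adjective.
Verifying each rule — rule 1 satisfied; rule 2 satisfied.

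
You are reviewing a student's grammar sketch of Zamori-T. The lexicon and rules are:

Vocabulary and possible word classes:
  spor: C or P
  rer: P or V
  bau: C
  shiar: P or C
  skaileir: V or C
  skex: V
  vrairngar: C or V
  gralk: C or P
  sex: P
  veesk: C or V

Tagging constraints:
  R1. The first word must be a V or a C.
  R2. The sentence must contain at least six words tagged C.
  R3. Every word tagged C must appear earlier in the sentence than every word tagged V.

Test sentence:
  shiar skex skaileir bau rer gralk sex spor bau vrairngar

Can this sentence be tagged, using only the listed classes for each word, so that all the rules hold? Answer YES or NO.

Candidates per position — 1:shiar {P,C}; 2:skex {V}; 3:skaileir {V,C}; 4:bau {C}; 5:rer {P,V}; 6:gralk {C,P}; 7:sex {P}; 8:spor {C,P}; 9:bau {C}; 10:vrairngar {C,V}.
Rule 3 cannot be satisfied by any choice of tags from the lexicon.
So there is no consistent tagging.

NO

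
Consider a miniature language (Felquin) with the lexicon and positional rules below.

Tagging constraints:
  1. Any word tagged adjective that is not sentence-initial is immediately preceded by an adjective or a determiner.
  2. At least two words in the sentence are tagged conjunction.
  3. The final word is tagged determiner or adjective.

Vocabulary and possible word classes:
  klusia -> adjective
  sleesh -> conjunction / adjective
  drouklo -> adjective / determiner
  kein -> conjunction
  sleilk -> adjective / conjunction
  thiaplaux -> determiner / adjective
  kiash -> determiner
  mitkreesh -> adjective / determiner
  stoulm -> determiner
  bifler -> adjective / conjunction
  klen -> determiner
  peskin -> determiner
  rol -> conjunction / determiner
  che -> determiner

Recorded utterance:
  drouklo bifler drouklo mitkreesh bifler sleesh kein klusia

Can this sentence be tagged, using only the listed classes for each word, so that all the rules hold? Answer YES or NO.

Candidates per position — 1:drouklo {adjective,determiner}; 2:bifler {adjective,conjunction}; 3:drouklo {adjective,determiner}; 4:mitkreesh {adjective,determiner}; 5:bifler {adjective,conjunction}; 6:sleesh {conjunction,adjective}; 7:kein {conjunction}; 8:klusia {adjective}.
Rule 1 cannot be satisfied by any choice of tags from the lexicon.
So there is no consistent tagging.

NO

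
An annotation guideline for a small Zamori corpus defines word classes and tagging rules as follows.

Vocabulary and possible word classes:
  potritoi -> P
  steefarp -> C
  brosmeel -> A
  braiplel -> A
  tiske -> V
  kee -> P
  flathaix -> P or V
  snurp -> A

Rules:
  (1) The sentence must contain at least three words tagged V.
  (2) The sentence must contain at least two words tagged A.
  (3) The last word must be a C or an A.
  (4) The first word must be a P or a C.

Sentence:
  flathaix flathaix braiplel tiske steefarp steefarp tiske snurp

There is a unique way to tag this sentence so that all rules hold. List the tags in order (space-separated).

Candidates per position — 1:flathaix {P,V}; 2:flathaix {P,V}; 3:braiplel {A}; 4:tiske {V}; 5:steefarp {C}; 6:steefarp {C}; 7:tiske {V}; 8:snurp {A}.
Position 1: tagging it V would leave rule 4 unsatisfiable, so it must be P.
Position 2: tagging it P would leave rule 1 unsatisfiable, so it must be V.
The only consistent sequence is: P V A V C C V A.
Checking: rule 1 satisfied; rule 2 satisfied; rule 3 satisfied; rule 4 satisfied.

P V A V C C V A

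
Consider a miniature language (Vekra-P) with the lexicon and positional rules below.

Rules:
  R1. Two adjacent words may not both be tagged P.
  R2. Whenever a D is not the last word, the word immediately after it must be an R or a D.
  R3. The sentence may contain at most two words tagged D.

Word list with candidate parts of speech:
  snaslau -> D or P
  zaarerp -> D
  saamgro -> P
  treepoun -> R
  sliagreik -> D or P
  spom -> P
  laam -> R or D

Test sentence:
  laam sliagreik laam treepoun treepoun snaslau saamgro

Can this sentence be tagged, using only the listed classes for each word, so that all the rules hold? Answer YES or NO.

NO

Candidates per position — 1:laam {R,D}; 2:sliagreik {D,P}; 3:laam {R,D}; 4:treepoun {R}; 5:treepoun {R}; 6:snaslau {D,P}; 7:saamgro {P}.
Every candidate sequence violates at least one rule; no consistent tagging exists.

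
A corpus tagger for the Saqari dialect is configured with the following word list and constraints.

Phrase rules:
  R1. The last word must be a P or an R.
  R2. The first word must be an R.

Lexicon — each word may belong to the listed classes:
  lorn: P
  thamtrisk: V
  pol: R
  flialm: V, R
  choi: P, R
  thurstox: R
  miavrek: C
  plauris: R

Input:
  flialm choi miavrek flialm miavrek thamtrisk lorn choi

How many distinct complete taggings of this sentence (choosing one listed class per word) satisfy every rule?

Candidates per position — 1:flialm {V,R}; 2:choi {P,R}; 3:miavrek {C}; 4:flialm {V,R}; 5:miavrek {C}; 6:thamtrisk {V}; 7:lorn {P}; 8:choi {P,R}.
There are 16 candidate sequences in total.
Checking each against the rules leaves 8 sequences.
Count = 8.

8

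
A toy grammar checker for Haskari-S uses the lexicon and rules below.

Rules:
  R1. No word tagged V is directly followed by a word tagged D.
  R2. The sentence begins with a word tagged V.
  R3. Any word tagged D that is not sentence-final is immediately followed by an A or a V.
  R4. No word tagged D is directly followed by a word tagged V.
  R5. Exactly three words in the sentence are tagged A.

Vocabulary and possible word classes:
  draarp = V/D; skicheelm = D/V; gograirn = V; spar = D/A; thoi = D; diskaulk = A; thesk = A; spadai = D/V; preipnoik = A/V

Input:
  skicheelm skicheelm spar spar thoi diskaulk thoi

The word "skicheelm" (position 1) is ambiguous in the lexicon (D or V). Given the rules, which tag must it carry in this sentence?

V

Candidates per position — 1:skicheelm {D,V}; 2:skicheelm {D,V}; 3:spar {D,A}; 4:spar {D,A}; 5:thoi {D}; 6:diskaulk {A}; 7:thoi {D}.
At position 1, choosing D makes rule 2 impossible to satisfy; hence V.
At position 2, choosing D makes rule 1 impossible to satisfy; hence V.
At position 3, choosing D makes rule 1 impossible to satisfy; hence A.
At position 4, choosing D makes rule 3 impossible to satisfy; hence A.
That leaves exactly one tagging: V V A A D A D.
Check: rule 1 satisfied; rule 2 satisfied; rule 3 satisfied; rule 4 satisfied; rule 5 satisfied.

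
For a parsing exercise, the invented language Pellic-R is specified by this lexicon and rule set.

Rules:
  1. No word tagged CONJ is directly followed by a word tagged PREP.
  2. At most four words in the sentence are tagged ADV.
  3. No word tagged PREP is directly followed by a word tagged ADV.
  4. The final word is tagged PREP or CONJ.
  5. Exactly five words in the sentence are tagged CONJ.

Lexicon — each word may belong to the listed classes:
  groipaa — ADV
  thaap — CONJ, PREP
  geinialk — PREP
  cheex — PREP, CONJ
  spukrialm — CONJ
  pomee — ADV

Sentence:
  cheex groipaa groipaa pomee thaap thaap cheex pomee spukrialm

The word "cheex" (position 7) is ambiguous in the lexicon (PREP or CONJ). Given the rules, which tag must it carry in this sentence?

Candidates per position — 1:cheex {PREP,CONJ}; 2:groipaa {ADV}; 3:groipaa {ADV}; 4:pomee {ADV}; 5:thaap {CONJ,PREP}; 6:thaap {CONJ,PREP}; 7:cheex {PREP,CONJ}; 8:pomee {ADV}; 9:spukrialm {CONJ}.
Position 1: tagging it PREP would leave rule 3 unsatisfiable, so it must be CONJ.
Position 5: tagging it PREP would leave rule 5 unsatisfiable, so it must be CONJ.
Position 6: tagging it PREP would leave rule 1 unsatisfiable, so it must be CONJ.
Position 7: tagging it PREP would leave rule 1 unsatisfiable, so it must be CONJ.
So the tagging must be: CONJ ADV ADV ADV CONJ CONJ CONJ ADV CONJ.
Rule-by-rule: rule 1 ✓; rule 2 ✓; rule 3 ✓; rule 4 ✓; rule 5 ✓.

CONJ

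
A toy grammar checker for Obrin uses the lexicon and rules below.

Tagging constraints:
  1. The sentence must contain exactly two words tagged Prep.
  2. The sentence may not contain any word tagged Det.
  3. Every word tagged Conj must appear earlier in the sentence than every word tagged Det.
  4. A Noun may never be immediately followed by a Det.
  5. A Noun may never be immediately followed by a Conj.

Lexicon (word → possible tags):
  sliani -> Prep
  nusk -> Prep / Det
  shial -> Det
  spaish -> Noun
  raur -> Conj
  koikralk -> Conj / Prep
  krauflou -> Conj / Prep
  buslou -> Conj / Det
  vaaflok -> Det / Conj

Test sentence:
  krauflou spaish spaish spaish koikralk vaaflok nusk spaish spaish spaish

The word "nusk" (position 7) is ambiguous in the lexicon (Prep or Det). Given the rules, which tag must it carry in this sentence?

Prep

Candidates per position — 1:krauflou {Conj,Prep}; 2:spaish {Noun}; 3:spaish {Noun}; 4:spaish {Noun}; 5:koikralk {Conj,Prep}; 6:vaaflok {Det,Conj}; 7:nusk {Prep,Det}; 8:spaish {Noun}; 9:spaish {Noun}; 10:spaish {Noun}.
Position 5: Conj is ruled out by rule 5; that leaves Prep.
Position 6: Det is ruled out by rule 2; that leaves Conj.
Position 7: Det is ruled out by rule 2; that leaves Prep.
Position 1: Prep is ruled out by rule 1; that leaves Conj.
The unique satisfying tagging is: Conj Noun Noun Noun Prep Conj Prep Noun Noun Noun.
Check: rule 1 ok; rule 2 ok; rule 3 ok; rule 4 ok; rule 5 ok.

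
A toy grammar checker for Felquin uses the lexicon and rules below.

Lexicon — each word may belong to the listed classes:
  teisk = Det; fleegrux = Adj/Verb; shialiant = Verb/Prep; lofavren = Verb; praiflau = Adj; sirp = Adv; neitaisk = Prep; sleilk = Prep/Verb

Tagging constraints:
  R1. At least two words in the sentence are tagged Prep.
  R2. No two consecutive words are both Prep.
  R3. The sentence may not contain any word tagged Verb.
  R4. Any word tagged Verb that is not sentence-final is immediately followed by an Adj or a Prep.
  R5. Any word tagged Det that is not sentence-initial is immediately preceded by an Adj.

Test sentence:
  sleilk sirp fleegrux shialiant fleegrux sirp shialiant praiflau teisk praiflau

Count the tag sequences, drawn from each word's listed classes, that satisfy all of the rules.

1

Candidates per position — 1:sleilk {Prep,Verb}; 2:sirp {Adv}; 3:fleegrux {Adj,Verb}; 4:shialiant {Verb,Prep}; 5:fleegrux {Adj,Verb}; 6:sirp {Adv}; 7:shialiant {Verb,Prep}; 8:praiflau {Adj}; 9:teisk {Det}; 10:praiflau {Adj}.
There are 32 candidate sequences in total.
The sequences that satisfy every rule: Prep Adv Adj Prep Adj Adv Prep Adj Det Adj.
Count = 1.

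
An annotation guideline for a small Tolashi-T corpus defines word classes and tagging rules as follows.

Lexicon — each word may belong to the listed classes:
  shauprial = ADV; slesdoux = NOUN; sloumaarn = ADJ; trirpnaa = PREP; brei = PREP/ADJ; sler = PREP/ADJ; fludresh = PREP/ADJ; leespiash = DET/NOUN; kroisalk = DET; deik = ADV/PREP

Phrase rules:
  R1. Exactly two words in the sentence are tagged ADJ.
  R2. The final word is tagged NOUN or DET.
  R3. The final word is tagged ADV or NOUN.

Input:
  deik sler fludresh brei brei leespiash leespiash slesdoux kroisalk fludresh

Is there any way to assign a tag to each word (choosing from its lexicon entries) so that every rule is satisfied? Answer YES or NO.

NO

Candidates per position — 1:deik {ADV,PREP}; 2:sler {PREP,ADJ}; 3:fludresh {PREP,ADJ}; 4:brei {PREP,ADJ}; 5:brei {PREP,ADJ}; 6:leespiash {DET,NOUN}; 7:leespiash {DET,NOUN}; 8:slesdoux {NOUN}; 9:kroisalk {DET}; 10:fludresh {PREP,ADJ}.
Rule 2 cannot be satisfied by any choice of tags from the lexicon.
So there is no consistent tagging.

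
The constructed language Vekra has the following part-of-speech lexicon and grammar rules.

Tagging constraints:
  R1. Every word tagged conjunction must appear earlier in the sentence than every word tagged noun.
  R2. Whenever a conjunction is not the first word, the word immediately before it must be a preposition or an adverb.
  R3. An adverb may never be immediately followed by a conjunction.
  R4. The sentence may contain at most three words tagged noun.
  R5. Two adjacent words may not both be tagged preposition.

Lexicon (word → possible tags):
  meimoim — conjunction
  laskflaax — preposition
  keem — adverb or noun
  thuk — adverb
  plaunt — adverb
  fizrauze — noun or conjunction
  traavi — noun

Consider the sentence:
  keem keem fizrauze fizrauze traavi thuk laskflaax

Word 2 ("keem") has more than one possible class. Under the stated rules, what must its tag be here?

Candidates per position — 1:keem {adverb,noun}; 2:keem {adverb,noun}; 3:fizrauze {noun,conjunction}; 4:fizrauze {noun,conjunction}; 5:traavi {noun}; 6:thuk {adverb}; 7:laskflaax {preposition}.
At position 4, choosing conjunction makes rule 2 impossible to satisfy; hence noun.
Position 2: the remaining choice is settled jointly with positions 1, 3 — only adverb at position 2 is part of a tagging that satisfies every rule.
The unique satisfying tagging is: adverb adverb noun noun noun adverb preposition.
Verifying each rule — rule 1 ✓; rule 2 ✓; rule 3 ✓; rule 4 ✓; rule 5 ✓.

adverb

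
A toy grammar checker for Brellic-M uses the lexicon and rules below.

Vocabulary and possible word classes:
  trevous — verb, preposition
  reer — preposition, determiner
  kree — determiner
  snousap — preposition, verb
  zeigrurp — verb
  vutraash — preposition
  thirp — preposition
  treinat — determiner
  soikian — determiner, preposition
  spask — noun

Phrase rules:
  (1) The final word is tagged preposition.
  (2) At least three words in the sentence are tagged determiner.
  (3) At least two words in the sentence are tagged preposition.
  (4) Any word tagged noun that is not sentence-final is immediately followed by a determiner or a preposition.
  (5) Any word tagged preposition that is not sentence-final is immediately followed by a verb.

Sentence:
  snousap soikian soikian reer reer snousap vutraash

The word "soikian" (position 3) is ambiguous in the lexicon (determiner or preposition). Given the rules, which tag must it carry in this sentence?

Candidates per position — 1:snousap {preposition,verb}; 2:soikian {determiner,preposition}; 3:soikian {determiner,preposition}; 4:reer {preposition,determiner}; 5:reer {preposition,determiner}; 6:snousap {preposition,verb}; 7:vutraash {preposition}.
Position 1: preposition is ruled out by rule 5; that leaves verb.
Position 2: preposition is ruled out by rule 5; that leaves determiner.
Position 3: preposition is ruled out by rule 5; that leaves determiner.
Position 4: preposition is ruled out by rule 5; that leaves determiner.
Position 6: preposition is ruled out by rule 5; that leaves verb.
Position 5: determiner is ruled out by rule 3; that leaves preposition.
The only consistent sequence is: verb determiner determiner determiner preposition verb preposition.
Checking: rule 1 ok; rule 2 ok; rule 3 ok; rule 4 ok; rule 5 ok.

determiner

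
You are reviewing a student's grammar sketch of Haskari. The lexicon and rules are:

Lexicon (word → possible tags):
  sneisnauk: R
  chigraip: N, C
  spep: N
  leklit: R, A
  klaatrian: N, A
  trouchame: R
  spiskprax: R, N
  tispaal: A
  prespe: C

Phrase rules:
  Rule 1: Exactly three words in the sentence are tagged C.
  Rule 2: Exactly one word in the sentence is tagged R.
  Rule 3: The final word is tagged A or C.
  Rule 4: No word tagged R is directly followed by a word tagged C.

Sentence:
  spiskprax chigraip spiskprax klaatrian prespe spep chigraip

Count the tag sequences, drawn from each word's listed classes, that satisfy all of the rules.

Candidates per position — 1:spiskprax {R,N}; 2:chigraip {N,C}; 3:spiskprax {R,N}; 4:klaatrian {N,A}; 5:prespe {C}; 6:spep {N}; 7:chigraip {N,C}.
There are 32 candidate sequences in total.
The sequences that satisfy every rule: N C R N C N C; N C R A C N C.
Count = 2.

2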